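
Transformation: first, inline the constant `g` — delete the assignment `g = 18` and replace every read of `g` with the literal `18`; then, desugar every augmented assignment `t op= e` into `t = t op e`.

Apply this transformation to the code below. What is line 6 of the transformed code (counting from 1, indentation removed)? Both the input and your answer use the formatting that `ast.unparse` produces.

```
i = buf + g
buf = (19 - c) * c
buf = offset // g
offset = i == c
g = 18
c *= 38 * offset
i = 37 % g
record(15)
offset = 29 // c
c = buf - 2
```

i = 37 % 18

Transformed code:
i = buf + 18
buf = (19 - c) * c
buf = offset // 18
offset = i == c
c = c * (38 * offset)
i = 37 % 18
record(15)
offset = 29 // c
c = buf - 2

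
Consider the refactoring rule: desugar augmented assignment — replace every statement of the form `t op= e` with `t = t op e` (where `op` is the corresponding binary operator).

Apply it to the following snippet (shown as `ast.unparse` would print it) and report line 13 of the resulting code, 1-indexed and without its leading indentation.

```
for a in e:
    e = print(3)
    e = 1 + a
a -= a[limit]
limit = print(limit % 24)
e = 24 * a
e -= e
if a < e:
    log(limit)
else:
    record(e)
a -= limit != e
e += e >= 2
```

Transformed code:
for a in e:
    e = print(3)
    e = 1 + a
a = a - a[limit]
limit = print(limit % 24)
e = 24 * a
e = e - e
if a < e:
    log(limit)
else:
    record(e)
a = a - (limit != e)
e = e + (e >= 2)

e = e + (e >= 2)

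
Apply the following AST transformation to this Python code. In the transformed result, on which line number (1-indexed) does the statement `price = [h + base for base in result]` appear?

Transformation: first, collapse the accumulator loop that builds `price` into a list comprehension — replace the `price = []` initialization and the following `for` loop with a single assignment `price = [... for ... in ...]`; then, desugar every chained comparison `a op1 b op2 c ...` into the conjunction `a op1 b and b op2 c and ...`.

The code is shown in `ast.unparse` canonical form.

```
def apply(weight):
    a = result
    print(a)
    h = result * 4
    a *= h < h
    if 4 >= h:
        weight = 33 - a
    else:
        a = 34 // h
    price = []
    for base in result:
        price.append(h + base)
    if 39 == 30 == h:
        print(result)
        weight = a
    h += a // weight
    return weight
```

Transformed code:
def apply(weight):
    a = result
    print(a)
    h = result * 4
    a *= h < h
    if 4 >= h:
        weight = 33 - a
    else:
        a = 34 // h
    price = [h + base for base in result]
    if 39 == 30 and 30 == h:
        print(result)
        weight = a
    h += a // weight
    return weight

10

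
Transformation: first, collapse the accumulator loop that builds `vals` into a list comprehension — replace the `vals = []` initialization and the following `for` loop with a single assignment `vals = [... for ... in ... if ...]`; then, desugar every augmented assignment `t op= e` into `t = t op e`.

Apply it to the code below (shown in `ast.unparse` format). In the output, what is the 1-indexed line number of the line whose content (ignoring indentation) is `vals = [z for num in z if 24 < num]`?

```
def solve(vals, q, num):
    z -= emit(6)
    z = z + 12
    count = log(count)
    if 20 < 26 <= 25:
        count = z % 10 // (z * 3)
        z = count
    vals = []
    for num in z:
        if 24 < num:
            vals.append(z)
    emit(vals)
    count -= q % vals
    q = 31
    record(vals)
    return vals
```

8

Transformed code:
def solve(vals, q, num):
    z = z - emit(6)
    z = z + 12
    count = log(count)
    if 20 < 26 <= 25:
        count = z % 10 // (z * 3)
        z = count
    vals = [z for num in z if 24 < num]
    emit(vals)
    count = count - q % vals
    q = 31
    record(vals)
    return vals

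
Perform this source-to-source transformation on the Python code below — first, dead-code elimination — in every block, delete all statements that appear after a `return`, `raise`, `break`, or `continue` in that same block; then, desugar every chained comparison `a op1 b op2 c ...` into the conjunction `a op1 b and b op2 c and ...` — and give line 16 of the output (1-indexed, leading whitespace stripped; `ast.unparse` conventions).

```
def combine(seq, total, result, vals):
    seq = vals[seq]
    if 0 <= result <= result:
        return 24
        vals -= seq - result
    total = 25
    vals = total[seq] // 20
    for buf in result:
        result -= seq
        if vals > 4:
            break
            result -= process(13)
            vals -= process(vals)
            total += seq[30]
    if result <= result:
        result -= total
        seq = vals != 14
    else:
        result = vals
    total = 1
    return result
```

total = 1

Transformed code:
def combine(seq, total, result, vals):
    seq = vals[seq]
    if 0 <= result and result <= result:
        return 24
    total = 25
    vals = total[seq] // 20
    for buf in result:
        result -= seq
        if vals > 4:
            break
    if result <= result:
        result -= total
        seq = vals != 14
    else:
        result = vals
    total = 1
    return result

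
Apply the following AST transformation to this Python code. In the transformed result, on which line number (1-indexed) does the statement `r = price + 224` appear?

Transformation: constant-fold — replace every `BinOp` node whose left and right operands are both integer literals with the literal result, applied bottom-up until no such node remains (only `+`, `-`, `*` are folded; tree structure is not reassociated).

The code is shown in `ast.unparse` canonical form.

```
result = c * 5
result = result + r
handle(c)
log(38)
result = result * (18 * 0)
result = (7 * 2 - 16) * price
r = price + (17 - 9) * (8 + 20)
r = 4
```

Transformed code:
result = c * 5
result = result + r
handle(c)
log(38)
result = result * 0
result = -2 * price
r = price + 224
r = 4

7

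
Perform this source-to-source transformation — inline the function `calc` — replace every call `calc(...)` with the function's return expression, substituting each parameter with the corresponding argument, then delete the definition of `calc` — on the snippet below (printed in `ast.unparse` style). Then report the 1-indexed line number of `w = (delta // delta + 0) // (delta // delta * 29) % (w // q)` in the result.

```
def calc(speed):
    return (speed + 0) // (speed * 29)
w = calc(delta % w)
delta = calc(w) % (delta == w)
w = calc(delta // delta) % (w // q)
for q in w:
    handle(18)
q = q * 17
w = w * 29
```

Transformed code:
w = (delta % w + 0) // (delta % w * 29)
delta = (w + 0) // (w * 29) % (delta == w)
w = (delta // delta + 0) // (delta // delta * 29) % (w // q)
for q in w:
    handle(18)
q = q * 17
w = w * 29

3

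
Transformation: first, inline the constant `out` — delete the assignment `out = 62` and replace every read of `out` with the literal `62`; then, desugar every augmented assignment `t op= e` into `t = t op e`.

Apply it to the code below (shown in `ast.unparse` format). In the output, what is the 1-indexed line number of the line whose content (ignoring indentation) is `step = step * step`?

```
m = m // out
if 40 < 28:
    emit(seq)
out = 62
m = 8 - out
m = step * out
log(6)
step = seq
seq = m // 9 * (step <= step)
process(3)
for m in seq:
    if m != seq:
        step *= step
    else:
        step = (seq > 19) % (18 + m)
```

Transformed code:
m = m // 62
if 40 < 28:
    emit(seq)
m = 8 - 62
m = step * 62
log(6)
step = seq
seq = m // 9 * (step <= step)
process(3)
for m in seq:
    if m != seq:
        step = step * step
    else:
        step = (seq > 19) % (18 + m)

12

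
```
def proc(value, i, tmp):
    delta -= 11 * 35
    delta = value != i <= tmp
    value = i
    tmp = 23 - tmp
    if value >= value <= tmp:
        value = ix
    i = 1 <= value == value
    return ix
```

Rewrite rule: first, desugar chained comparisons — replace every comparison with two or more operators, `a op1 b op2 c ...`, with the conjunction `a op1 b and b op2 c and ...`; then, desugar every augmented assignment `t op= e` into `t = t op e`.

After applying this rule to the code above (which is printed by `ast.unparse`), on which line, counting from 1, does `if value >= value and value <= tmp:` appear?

6

Transformed code:
def proc(value, i, tmp):
    delta = delta - 11 * 35
    delta = value != i and i <= tmp
    value = i
    tmp = 23 - tmp
    if value >= value and value <= tmp:
        value = ix
    i = 1 <= value and value == value
    return ix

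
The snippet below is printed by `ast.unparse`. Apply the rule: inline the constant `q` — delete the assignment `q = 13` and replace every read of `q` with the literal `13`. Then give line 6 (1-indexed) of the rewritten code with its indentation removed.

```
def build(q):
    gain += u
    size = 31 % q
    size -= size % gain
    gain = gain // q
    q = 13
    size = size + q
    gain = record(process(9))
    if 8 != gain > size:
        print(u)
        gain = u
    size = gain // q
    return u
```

Transformed code:
def build(q):
    gain += u
    size = 31 % 13
    size -= size % gain
    gain = gain // 13
    size = size + 13
    gain = record(process(9))
    if 8 != gain > size:
        print(u)
        gain = u
    size = gain // 13
    return u

size = size + 13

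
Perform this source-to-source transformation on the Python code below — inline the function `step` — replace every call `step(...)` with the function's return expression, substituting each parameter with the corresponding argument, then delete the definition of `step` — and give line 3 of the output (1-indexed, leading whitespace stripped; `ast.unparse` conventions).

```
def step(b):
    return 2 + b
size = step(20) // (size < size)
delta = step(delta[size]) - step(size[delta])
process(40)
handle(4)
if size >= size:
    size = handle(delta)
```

Transformed code:
size = (2 + 20) // (size < size)
delta = 2 + delta[size] - (2 + size[delta])
process(40)
handle(4)
if size >= size:
    size = handle(delta)

process(40)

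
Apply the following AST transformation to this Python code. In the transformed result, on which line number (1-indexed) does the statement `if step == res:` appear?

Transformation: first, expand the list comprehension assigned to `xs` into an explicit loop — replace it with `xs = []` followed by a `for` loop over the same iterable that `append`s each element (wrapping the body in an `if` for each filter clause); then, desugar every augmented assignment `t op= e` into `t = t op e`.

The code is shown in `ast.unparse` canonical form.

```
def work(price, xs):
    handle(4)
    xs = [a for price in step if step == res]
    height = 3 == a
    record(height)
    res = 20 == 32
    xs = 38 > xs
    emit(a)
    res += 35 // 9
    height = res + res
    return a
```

Transformed code:
def work(price, xs):
    handle(4)
    xs = []
    for price in step:
        if step == res:
            xs.append(a)
    height = 3 == a
    record(height)
    res = 20 == 32
    xs = 38 > xs
    emit(a)
    res = res + 35 // 9
    height = res + res
    return a

5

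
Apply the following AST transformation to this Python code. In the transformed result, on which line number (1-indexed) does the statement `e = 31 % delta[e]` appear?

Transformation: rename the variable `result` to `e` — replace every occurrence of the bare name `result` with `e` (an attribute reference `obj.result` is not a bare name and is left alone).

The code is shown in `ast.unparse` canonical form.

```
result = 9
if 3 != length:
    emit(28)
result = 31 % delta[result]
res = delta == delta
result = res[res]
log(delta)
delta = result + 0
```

4

Transformed code:
e = 9
if 3 != length:
    emit(28)
e = 31 % delta[e]
res = delta == delta
e = res[res]
log(delta)
delta = e + 0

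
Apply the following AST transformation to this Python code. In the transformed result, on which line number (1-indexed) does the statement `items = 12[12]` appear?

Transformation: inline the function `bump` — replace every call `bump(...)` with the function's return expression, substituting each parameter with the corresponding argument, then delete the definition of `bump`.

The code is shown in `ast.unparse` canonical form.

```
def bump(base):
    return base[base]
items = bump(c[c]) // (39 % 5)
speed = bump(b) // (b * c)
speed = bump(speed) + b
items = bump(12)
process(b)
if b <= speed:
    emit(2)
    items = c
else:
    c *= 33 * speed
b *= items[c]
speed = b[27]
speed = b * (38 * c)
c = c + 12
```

4

Transformed code:
items = c[c][c[c]] // (39 % 5)
speed = b[b] // (b * c)
speed = speed[speed] + b
items = 12[12]
process(b)
if b <= speed:
    emit(2)
    items = c
else:
    c *= 33 * speed
b *= items[c]
speed = b[27]
speed = b * (38 * c)
c = c + 12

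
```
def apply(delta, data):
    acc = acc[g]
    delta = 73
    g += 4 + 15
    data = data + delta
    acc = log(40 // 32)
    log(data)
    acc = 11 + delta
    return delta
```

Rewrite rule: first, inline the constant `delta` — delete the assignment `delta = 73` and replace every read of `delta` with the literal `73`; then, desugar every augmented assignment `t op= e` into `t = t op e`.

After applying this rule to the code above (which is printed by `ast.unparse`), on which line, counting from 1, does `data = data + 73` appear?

Transformed code:
def apply(delta, data):
    acc = acc[g]
    g = g + (4 + 15)
    data = data + 73
    acc = log(40 // 32)
    log(data)
    acc = 11 + 73
    return 73

4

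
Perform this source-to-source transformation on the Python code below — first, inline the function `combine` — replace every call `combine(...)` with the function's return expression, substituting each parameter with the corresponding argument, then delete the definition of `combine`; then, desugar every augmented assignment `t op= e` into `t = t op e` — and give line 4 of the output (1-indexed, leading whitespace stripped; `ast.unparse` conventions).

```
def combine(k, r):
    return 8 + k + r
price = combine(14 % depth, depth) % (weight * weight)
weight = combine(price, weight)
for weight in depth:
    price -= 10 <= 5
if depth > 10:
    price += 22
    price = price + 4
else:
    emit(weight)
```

Transformed code:
price = (8 + 14 % depth + depth) % (weight * weight)
weight = 8 + price + weight
for weight in depth:
    price = price - (10 <= 5)
if depth > 10:
    price = price + 22
    price = price + 4
else:
    emit(weight)

price = price - (10 <= 5)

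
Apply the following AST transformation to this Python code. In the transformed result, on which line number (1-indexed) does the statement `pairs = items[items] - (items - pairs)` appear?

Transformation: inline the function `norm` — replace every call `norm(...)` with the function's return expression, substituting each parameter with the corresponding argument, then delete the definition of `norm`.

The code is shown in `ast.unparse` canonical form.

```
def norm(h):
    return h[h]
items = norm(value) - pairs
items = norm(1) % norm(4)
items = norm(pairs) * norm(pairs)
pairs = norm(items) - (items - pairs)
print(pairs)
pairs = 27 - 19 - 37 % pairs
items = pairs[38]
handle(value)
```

Transformed code:
items = value[value] - pairs
items = 1[1] % 4[4]
items = pairs[pairs] * pairs[pairs]
pairs = items[items] - (items - pairs)
print(pairs)
pairs = 27 - 19 - 37 % pairs
items = pairs[38]
handle(value)

4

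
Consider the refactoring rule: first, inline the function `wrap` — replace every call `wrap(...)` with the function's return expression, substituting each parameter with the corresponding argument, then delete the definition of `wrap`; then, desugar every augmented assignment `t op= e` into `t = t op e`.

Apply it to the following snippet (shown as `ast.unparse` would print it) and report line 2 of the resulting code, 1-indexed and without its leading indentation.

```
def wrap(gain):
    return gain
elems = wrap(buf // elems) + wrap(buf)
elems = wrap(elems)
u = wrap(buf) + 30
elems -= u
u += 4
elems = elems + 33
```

elems = elems

Transformed code:
elems = buf // elems + buf
elems = elems
u = buf + 30
elems = elems - u
u = u + 4
elems = elems + 33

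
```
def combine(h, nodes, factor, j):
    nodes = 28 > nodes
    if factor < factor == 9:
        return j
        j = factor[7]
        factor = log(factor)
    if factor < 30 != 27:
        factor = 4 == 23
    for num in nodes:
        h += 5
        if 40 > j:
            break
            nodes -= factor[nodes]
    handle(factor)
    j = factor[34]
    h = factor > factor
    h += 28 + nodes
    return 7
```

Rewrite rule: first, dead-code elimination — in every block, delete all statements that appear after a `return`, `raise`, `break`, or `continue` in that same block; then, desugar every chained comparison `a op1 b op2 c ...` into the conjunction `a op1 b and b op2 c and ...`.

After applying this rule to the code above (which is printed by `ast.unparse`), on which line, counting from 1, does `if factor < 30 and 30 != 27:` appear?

5

Transformed code:
def combine(h, nodes, factor, j):
    nodes = 28 > nodes
    if factor < factor and factor == 9:
        return j
    if factor < 30 and 30 != 27:
        factor = 4 == 23
    for num in nodes:
        h += 5
        if 40 > j:
            break
    handle(factor)
    j = factor[34]
    h = factor > factor
    h += 28 + nodes
    return 7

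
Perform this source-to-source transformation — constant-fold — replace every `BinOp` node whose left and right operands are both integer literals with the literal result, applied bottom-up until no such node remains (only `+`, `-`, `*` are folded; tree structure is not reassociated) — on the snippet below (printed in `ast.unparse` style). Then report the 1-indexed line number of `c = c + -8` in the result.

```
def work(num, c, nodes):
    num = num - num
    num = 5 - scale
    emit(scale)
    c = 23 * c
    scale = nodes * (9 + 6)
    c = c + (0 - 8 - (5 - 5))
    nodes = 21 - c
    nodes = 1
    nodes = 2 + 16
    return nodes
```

Transformed code:
def work(num, c, nodes):
    num = num - num
    num = 5 - scale
    emit(scale)
    c = 23 * c
    scale = nodes * 15
    c = c + -8
    nodes = 21 - c
    nodes = 1
    nodes = 18
    return nodes

7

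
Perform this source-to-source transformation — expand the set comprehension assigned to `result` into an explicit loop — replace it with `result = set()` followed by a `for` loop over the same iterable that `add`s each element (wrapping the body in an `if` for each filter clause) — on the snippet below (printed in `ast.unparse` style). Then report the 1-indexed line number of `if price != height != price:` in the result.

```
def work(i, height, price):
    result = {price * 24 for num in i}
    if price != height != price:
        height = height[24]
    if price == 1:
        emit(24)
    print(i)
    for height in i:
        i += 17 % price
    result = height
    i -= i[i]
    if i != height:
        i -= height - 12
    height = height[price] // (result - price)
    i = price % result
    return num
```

Transformed code:
def work(i, height, price):
    result = set()
    for num in i:
        result.add(price * 24)
    if price != height != price:
        height = height[24]
    if price == 1:
        emit(24)
    print(i)
    for height in i:
        i += 17 % price
    result = height
    i -= i[i]
    if i != height:
        i -= height - 12
    height = height[price] // (result - price)
    i = price % result
    return num

5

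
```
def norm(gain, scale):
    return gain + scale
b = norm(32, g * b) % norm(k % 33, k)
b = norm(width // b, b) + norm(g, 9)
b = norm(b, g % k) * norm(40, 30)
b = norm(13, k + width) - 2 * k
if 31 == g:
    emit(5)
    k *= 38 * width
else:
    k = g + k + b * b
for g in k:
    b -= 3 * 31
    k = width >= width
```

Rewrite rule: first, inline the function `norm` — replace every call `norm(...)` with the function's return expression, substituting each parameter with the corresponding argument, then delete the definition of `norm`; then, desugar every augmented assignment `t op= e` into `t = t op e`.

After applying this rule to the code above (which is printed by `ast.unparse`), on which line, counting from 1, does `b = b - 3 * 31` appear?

Transformed code:
b = (32 + g * b) % (k % 33 + k)
b = width // b + b + (g + 9)
b = (b + g % k) * (40 + 30)
b = 13 + (k + width) - 2 * k
if 31 == g:
    emit(5)
    k = k * (38 * width)
else:
    k = g + k + b * b
for g in k:
    b = b - 3 * 31
    k = width >= width

11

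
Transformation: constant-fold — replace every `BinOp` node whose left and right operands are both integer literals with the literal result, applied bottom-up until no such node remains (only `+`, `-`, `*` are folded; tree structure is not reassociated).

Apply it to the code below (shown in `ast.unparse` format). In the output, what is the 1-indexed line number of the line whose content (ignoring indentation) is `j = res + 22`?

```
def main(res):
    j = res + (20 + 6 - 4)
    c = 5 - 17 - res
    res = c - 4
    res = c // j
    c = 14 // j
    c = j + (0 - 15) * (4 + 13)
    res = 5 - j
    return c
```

2

Transformed code:
def main(res):
    j = res + 22
    c = -12 - res
    res = c - 4
    res = c // j
    c = 14 // j
    c = j + -255
    res = 5 - j
    return c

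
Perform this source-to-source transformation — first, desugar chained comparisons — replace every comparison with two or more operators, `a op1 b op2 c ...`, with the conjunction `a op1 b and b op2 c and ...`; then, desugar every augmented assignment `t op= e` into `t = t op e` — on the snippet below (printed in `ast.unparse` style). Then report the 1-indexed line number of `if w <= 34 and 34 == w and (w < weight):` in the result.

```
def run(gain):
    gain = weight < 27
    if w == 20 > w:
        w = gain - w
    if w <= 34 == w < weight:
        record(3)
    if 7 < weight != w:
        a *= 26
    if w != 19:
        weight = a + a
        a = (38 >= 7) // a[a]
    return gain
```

5

Transformed code:
def run(gain):
    gain = weight < 27
    if w == 20 and 20 > w:
        w = gain - w
    if w <= 34 and 34 == w and (w < weight):
        record(3)
    if 7 < weight and weight != w:
        a = a * 26
    if w != 19:
        weight = a + a
        a = (38 >= 7) // a[a]
    return gain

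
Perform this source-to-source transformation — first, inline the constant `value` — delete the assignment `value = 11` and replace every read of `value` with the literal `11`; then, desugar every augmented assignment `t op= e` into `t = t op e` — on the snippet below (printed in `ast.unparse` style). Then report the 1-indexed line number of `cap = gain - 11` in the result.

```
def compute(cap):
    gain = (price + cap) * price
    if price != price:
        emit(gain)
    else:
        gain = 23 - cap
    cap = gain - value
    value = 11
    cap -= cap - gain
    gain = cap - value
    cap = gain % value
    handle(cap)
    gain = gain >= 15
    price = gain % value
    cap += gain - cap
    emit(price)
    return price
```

Transformed code:
def compute(cap):
    gain = (price + cap) * price
    if price != price:
        emit(gain)
    else:
        gain = 23 - cap
    cap = gain - 11
    cap = cap - (cap - gain)
    gain = cap - 11
    cap = gain % 11
    handle(cap)
    gain = gain >= 15
    price = gain % 11
    cap = cap + (gain - cap)
    emit(price)
    return price

7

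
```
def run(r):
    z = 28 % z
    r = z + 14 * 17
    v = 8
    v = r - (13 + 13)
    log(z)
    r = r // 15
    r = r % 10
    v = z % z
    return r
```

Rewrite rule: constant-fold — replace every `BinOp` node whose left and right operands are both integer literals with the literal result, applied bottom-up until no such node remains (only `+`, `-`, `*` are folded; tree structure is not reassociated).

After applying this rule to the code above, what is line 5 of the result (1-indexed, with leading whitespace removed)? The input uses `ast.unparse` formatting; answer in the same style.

Transformed code:
def run(r):
    z = 28 % z
    r = z + 238
    v = 8
    v = r - 26
    log(z)
    r = r // 15
    r = r % 10
    v = z % z
    return r

v = r - 26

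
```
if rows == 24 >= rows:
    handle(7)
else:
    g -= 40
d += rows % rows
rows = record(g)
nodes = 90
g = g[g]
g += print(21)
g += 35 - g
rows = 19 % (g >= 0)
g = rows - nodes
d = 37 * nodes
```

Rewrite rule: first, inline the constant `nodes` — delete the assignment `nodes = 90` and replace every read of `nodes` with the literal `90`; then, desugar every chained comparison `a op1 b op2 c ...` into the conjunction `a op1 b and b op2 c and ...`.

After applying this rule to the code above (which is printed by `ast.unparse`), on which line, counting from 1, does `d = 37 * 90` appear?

Transformed code:
if rows == 24 and 24 >= rows:
    handle(7)
else:
    g -= 40
d += rows % rows
rows = record(g)
g = g[g]
g += print(21)
g += 35 - g
rows = 19 % (g >= 0)
g = rows - 90
d = 37 * 90

12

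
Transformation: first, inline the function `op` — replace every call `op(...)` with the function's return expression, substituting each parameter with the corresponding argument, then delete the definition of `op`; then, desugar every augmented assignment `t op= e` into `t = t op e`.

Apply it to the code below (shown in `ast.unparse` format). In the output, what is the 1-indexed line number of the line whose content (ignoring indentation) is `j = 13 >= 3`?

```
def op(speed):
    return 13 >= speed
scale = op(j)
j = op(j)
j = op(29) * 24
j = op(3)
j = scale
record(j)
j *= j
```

Transformed code:
scale = 13 >= j
j = 13 >= j
j = (13 >= 29) * 24
j = 13 >= 3
j = scale
record(j)
j = j * j

4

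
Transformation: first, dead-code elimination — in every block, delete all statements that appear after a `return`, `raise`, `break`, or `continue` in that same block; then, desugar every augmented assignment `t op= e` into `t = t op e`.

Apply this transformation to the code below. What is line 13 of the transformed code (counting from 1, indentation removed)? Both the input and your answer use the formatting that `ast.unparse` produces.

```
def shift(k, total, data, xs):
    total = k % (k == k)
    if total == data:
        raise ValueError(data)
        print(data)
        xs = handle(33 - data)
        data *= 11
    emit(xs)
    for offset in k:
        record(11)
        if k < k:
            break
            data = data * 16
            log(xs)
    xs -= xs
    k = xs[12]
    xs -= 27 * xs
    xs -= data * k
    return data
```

Transformed code:
def shift(k, total, data, xs):
    total = k % (k == k)
    if total == data:
        raise ValueError(data)
    emit(xs)
    for offset in k:
        record(11)
        if k < k:
            break
    xs = xs - xs
    k = xs[12]
    xs = xs - 27 * xs
    xs = xs - data * k
    return data

xs = xs - data * k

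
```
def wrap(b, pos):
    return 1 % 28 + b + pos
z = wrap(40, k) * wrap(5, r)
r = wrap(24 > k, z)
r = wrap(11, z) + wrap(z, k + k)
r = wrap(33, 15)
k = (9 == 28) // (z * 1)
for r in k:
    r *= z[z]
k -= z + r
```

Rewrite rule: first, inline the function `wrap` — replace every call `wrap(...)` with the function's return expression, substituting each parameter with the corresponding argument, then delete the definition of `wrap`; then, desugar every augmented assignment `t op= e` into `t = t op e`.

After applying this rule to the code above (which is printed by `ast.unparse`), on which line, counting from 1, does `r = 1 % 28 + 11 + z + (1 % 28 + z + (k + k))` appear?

3

Transformed code:
z = (1 % 28 + 40 + k) * (1 % 28 + 5 + r)
r = 1 % 28 + (24 > k) + z
r = 1 % 28 + 11 + z + (1 % 28 + z + (k + k))
r = 1 % 28 + 33 + 15
k = (9 == 28) // (z * 1)
for r in k:
    r = r * z[z]
k = k - (z + r)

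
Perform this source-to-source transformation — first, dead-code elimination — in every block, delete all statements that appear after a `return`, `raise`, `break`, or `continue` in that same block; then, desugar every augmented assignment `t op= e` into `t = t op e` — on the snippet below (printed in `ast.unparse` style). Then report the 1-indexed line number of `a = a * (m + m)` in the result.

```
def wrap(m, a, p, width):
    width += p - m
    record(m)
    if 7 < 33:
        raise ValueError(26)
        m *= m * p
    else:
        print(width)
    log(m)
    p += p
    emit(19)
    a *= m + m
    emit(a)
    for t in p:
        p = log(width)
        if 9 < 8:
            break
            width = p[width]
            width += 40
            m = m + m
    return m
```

11

Transformed code:
def wrap(m, a, p, width):
    width = width + (p - m)
    record(m)
    if 7 < 33:
        raise ValueError(26)
    else:
        print(width)
    log(m)
    p = p + p
    emit(19)
    a = a * (m + m)
    emit(a)
    for t in p:
        p = log(width)
        if 9 < 8:
            break
    return m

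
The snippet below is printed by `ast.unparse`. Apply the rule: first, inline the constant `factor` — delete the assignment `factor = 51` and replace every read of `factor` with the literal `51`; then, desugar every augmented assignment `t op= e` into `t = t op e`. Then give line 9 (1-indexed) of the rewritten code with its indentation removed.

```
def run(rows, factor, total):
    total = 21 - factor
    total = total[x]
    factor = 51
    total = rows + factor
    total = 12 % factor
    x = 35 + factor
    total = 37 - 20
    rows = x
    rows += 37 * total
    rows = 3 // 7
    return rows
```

Transformed code:
def run(rows, factor, total):
    total = 21 - 51
    total = total[x]
    total = rows + 51
    total = 12 % 51
    x = 35 + 51
    total = 37 - 20
    rows = x
    rows = rows + 37 * total
    rows = 3 // 7
    return rows

rows = rows + 37 * total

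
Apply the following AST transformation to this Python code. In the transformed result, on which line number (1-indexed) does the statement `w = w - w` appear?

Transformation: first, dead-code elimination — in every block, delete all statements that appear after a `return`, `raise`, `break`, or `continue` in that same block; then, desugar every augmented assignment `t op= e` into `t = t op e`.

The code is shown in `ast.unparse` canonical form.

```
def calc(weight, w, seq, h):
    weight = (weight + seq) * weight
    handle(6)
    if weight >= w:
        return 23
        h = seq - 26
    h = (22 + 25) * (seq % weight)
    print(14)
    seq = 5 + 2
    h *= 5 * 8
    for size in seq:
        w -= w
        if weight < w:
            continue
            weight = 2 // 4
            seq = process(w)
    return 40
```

Transformed code:
def calc(weight, w, seq, h):
    weight = (weight + seq) * weight
    handle(6)
    if weight >= w:
        return 23
    h = (22 + 25) * (seq % weight)
    print(14)
    seq = 5 + 2
    h = h * (5 * 8)
    for size in seq:
        w = w - w
        if weight < w:
            continue
    return 40

11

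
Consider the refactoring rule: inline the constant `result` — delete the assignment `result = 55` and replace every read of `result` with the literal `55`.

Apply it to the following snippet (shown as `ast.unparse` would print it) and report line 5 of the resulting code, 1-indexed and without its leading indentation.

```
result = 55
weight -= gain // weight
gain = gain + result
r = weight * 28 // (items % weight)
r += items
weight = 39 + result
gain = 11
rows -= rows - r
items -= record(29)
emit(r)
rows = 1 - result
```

weight = 39 + 55

Transformed code:
weight -= gain // weight
gain = gain + 55
r = weight * 28 // (items % weight)
r += items
weight = 39 + 55
gain = 11
rows -= rows - r
items -= record(29)
emit(r)
rows = 1 - 55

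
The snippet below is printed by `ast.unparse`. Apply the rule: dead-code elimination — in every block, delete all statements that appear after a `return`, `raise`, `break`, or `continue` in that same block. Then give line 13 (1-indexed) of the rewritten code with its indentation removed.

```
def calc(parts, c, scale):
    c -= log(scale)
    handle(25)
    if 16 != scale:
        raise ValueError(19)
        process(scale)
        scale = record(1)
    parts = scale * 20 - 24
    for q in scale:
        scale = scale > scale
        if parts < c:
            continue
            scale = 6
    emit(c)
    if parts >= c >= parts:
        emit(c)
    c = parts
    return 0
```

Transformed code:
def calc(parts, c, scale):
    c -= log(scale)
    handle(25)
    if 16 != scale:
        raise ValueError(19)
    parts = scale * 20 - 24
    for q in scale:
        scale = scale > scale
        if parts < c:
            continue
    emit(c)
    if parts >= c >= parts:
        emit(c)
    c = parts
    return 0

emit(c)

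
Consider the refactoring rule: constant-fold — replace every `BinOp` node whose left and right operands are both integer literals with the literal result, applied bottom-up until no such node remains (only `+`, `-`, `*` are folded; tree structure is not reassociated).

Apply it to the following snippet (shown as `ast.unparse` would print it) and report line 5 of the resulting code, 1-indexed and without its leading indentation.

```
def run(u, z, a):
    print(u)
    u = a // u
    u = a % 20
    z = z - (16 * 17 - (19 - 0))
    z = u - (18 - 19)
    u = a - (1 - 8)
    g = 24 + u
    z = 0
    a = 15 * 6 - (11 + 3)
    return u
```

z = z - 253

Transformed code:
def run(u, z, a):
    print(u)
    u = a // u
    u = a % 20
    z = z - 253
    z = u - -1
    u = a - -7
    g = 24 + u
    z = 0
    a = 76
    return u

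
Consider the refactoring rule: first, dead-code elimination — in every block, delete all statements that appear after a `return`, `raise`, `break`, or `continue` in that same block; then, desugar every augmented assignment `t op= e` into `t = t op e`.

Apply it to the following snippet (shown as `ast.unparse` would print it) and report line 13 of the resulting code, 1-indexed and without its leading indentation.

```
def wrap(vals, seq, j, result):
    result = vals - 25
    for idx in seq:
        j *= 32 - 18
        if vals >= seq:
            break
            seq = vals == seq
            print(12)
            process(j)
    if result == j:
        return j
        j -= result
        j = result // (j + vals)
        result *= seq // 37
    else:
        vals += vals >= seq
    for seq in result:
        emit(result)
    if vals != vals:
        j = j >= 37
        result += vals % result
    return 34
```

if vals != vals:

Transformed code:
def wrap(vals, seq, j, result):
    result = vals - 25
    for idx in seq:
        j = j * (32 - 18)
        if vals >= seq:
            break
    if result == j:
        return j
    else:
        vals = vals + (vals >= seq)
    for seq in result:
        emit(result)
    if vals != vals:
        j = j >= 37
        result = result + vals % result
    return 34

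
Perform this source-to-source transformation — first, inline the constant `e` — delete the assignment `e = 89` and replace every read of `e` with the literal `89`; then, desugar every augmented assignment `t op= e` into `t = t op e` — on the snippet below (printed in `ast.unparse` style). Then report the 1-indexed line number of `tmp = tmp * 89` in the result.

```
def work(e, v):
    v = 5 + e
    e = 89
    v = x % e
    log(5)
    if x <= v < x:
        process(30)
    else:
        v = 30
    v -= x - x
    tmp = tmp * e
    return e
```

Transformed code:
def work(e, v):
    v = 5 + 89
    v = x % 89
    log(5)
    if x <= v < x:
        process(30)
    else:
        v = 30
    v = v - (x - x)
    tmp = tmp * 89
    return 89

10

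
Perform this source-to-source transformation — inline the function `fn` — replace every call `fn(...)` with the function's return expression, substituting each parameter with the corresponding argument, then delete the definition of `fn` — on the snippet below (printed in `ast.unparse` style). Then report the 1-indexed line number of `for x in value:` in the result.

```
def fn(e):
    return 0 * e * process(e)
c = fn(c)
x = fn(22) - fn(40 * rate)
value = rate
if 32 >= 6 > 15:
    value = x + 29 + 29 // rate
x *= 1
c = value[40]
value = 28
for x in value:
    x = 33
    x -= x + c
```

9

Transformed code:
c = 0 * c * process(c)
x = 0 * 22 * process(22) - 0 * (40 * rate) * process(40 * rate)
value = rate
if 32 >= 6 > 15:
    value = x + 29 + 29 // rate
x *= 1
c = value[40]
value = 28
for x in value:
    x = 33
    x -= x + c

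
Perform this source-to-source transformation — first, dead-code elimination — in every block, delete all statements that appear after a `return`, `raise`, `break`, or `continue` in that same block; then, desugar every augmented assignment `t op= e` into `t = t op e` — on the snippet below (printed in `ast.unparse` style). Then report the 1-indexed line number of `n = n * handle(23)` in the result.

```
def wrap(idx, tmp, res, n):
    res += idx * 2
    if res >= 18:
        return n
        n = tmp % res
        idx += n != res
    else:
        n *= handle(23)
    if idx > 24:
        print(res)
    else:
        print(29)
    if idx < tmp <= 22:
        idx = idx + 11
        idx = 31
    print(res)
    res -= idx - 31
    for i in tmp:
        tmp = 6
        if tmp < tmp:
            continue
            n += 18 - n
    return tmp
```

6

Transformed code:
def wrap(idx, tmp, res, n):
    res = res + idx * 2
    if res >= 18:
        return n
    else:
        n = n * handle(23)
    if idx > 24:
        print(res)
    else:
        print(29)
    if idx < tmp <= 22:
        idx = idx + 11
        idx = 31
    print(res)
    res = res - (idx - 31)
    for i in tmp:
        tmp = 6
        if tmp < tmp:
            continue
    return tmp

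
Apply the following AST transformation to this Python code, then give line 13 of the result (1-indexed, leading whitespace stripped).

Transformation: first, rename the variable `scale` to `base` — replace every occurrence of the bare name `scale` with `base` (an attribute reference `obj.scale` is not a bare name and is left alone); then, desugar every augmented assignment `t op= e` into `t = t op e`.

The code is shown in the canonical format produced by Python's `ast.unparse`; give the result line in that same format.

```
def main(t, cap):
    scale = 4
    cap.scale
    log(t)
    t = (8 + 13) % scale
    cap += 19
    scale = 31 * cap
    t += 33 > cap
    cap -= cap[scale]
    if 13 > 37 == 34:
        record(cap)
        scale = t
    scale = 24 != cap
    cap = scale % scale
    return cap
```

base = 24 != cap

Transformed code:
def main(t, cap):
    base = 4
    cap.scale
    log(t)
    t = (8 + 13) % base
    cap = cap + 19
    base = 31 * cap
    t = t + (33 > cap)
    cap = cap - cap[base]
    if 13 > 37 == 34:
        record(cap)
        base = t
    base = 24 != cap
    cap = base % base
    return cap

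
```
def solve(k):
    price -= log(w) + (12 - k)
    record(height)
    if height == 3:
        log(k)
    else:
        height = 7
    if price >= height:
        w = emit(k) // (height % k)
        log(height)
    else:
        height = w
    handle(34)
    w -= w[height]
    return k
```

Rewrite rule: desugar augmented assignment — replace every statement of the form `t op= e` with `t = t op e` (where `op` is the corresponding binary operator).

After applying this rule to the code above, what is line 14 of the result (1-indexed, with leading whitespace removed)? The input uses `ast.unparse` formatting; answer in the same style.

w = w - w[height]

Transformed code:
def solve(k):
    price = price - (log(w) + (12 - k))
    record(height)
    if height == 3:
        log(k)
    else:
        height = 7
    if price >= height:
        w = emit(k) // (height % k)
        log(height)
    else:
        height = w
    handle(34)
    w = w - w[height]
    return k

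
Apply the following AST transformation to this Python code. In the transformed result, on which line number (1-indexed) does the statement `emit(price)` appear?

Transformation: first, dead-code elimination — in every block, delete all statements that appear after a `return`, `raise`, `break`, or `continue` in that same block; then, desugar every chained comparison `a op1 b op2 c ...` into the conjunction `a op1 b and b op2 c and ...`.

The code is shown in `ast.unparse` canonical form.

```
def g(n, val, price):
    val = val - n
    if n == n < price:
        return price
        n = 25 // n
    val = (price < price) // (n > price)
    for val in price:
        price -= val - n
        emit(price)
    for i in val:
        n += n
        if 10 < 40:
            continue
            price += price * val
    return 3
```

8

Transformed code:
def g(n, val, price):
    val = val - n
    if n == n and n < price:
        return price
    val = (price < price) // (n > price)
    for val in price:
        price -= val - n
        emit(price)
    for i in val:
        n += n
        if 10 < 40:
            continue
    return 3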